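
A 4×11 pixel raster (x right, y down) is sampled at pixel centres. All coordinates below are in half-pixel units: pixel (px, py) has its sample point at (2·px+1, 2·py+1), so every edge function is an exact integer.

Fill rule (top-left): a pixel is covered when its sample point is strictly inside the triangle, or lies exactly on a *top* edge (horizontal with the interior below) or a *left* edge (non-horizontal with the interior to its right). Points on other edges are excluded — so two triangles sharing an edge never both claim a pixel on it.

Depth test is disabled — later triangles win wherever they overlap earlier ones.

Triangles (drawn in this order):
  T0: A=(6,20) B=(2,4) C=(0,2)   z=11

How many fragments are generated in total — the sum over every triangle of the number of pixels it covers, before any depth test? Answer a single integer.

T0:
  2·area = 24  (B↔C swapped to make it positive)
  edge (6, 20)→(0, 2): d=(-6,-18) top-left  bias=+0
  edge (0, 2)→(2, 4): d=(2,2) right/bottom  bias=-1
  edge (2, 4)→(6, 20): d=(4,16) right/bottom  bias=-1
    (0,1)@(1, 3): e=[12,0,12] → .  [on edge]
    (0,2)@(1, 5): e=[0,4,20] → X  [on edge]
    (1,2)@(3, 5): e=[36,0,-12] → .  [on edge]
    (0,3)@(1, 7): e=[-12,8,28] → .
    (2,3)@(5, 7): e=[60,0,-36] → .  [on edge]
    (1,4)@(3, 9): e=[12,8,4] → X
    (2,4)@(5, 9): e=[48,4,-28] → .
    (3,4)@(7, 9): e=[84,0,-60] → .  [on edge]
    (1,5)@(3, 11): e=[0,12,12] → X  [on edge]
    (2,5)@(5, 11): e=[36,8,-20] → .
    (1,6)@(3, 13): e=[-12,16,20] → .
    (2,8)@(5, 17): e=[0,20,4] → X  [on edge]
  covered (4 px):
    . . . .
    . . . .
    X . . .
    . . . .
    . X . .
    . X . .
    . . . .
    . . . .
    . . X .
    . . . .
    . . . .

Answer: 4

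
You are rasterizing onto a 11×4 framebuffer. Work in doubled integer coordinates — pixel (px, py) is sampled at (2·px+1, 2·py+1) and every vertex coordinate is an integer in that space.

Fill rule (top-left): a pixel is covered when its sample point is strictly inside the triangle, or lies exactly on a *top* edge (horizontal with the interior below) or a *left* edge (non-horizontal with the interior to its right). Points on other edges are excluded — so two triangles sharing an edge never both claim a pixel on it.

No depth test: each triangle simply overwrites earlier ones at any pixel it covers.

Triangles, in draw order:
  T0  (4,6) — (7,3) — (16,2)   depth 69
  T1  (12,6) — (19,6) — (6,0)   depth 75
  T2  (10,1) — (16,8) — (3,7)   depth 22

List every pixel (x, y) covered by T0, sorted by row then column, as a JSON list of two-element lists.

T0:
  2·area = 24
  edge (4, 6)→(7, 3): d=(3,-3) top-left  bias=+0
  edge (7, 3)→(16, 2): d=(9,-1) top-left  bias=+0
  edge (16, 2)→(4, 6): d=(-12,4) right/bottom  bias=-1
    (4,0)@(9, 1): e=[0,-16,40] → .  [on edge]
    (9,0)@(19, 1): e=[30,-6,0] → .  [on edge]
    (3,1)@(7, 3): e=[0,0,24] → X  [on edge]
    (4,1)@(9, 3): e=[6,2,16] → X
    (5,1)@(11, 3): e=[12,4,8] → X
    (6,1)@(13, 3): e=[18,6,0] → .  [on edge]
    (2,2)@(5, 5): e=[0,16,8] → X  [on edge]
    (3,2)@(7, 5): e=[6,18,0] → .  [on edge]
    (4,2)@(9, 5): e=[12,20,-8] → .
    (5,2)@(11, 5): e=[18,22,-16] → .
    (0,3)@(1, 7): e=[-6,30,0] → .  [on edge]
    (1,3)@(3, 7): e=[0,32,-8] → .  [on edge]
  covered (4 px):
    . . . . . . . . . . .
    . . . X X X . . . . .
    . . X . . . . . . . .
    . . . . . . . . . . .
T1:
  2·area = 42  (B↔C swapped to make it positive)
  edge (12, 6)→(6, 0): d=(-6,-6) top-left  bias=+0
  edge (6, 0)→(19, 6): d=(13,6) right/bottom  bias=-1
  edge (19, 6)→(12, 6): d=(-7,0) right/bottom  bias=-1
    (3,0)@(7, 1): e=[0,7,35] → X  [on edge]
    (4,0)@(9, 1): e=[12,-5,35] → .
    (3,1)@(7, 3): e=[-12,33,21] → .
    (4,1)@(9, 3): e=[0,21,21] → X  [on edge]
    (5,1)@(11, 3): e=[12,9,21] → X
    (6,1)@(13, 3): e=[24,-3,21] → .
    (4,2)@(9, 5): e=[-12,47,7] → .
    (5,2)@(11, 5): e=[0,35,7] → X  [on edge]
    (6,2)@(13, 5): e=[12,23,7] → X
    (7,2)@(15, 5): e=[24,11,7] → X
    (8,2)@(17, 5): e=[36,-1,7] → .
    (5,3)@(11, 7): e=[-12,61,-7] → .
    (6,3)@(13, 7): e=[0,49,-7] → .  [on edge]
  covered (6 px):
    . . . X . . . . . . .
    . . . . X X . . . . .
    . . . . . X X X . . .
    . . . . . . . . . . .
T2:
  2·area = 85
  edge (10, 1)→(16, 8): d=(6,7) right/bottom  bias=-1
  edge (16, 8)→(3, 7): d=(-13,-1) top-left  bias=+0
  edge (3, 7)→(10, 1): d=(7,-6) top-left  bias=+0
    (4,1)@(9, 3): e=[19,58,8] → X
    (5,1)@(11, 3): e=[5,60,20] → X
    (6,1)@(13, 3): e=[-9,62,32] → .
    (3,2)@(7, 5): e=[45,30,10] → X
    (6,2)@(13, 5): e=[3,36,46] → X
    (7,2)@(15, 5): e=[-11,38,58] → .
    (1,3)@(3, 7): e=[85,0,0] → X  [on edge]
    (2,3)@(5, 7): e=[71,2,12] → X
    (7,3)@(15, 7): e=[1,12,72] → X
    (8,3)@(17, 7): e=[-13,14,84] → .
  covered (13 px):
    . . . . . . . . . . .
    . . . . X X . . . . .
    . . . X X X X . . . .
    . X X X X X X X . . .

Result: [[3,1],[4,1],[5,1],[2,2]]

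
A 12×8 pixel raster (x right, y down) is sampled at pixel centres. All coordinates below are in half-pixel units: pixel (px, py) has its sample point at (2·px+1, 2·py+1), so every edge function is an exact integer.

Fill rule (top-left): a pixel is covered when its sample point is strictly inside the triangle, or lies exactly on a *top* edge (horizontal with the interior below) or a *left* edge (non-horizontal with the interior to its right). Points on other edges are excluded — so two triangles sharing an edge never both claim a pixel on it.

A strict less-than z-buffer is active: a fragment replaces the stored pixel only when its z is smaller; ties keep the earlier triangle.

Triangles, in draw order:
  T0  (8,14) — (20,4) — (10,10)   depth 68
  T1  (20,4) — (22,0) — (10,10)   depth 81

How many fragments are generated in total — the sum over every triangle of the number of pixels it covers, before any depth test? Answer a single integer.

T0:
  2·area = 28  (B↔C swapped to make it positive)
  edge (8, 14)→(10, 10): d=(2,-4) top-left  bias=+0
  edge (10, 10)→(20, 4): d=(10,-6) top-left  bias=+0
  edge (20, 4)→(8, 14): d=(-12,10) right/bottom  bias=-1
    (7,3)@(15, 7): e=[14,0,14] → X  [on edge]
    (8,3)@(17, 7): e=[22,12,-6] → .
    (6,4)@(13, 9): e=[10,8,10] → X
    (7,4)@(15, 9): e=[18,20,-10] → .
    (5,5)@(11, 11): e=[6,16,6] → X
    (6,5)@(13, 11): e=[14,28,-14] → .
    (2,6)@(5, 13): e=[-14,0,42] → .  [on edge]
    (4,6)@(9, 13): e=[2,24,2] → X
    (5,6)@(11, 13): e=[10,36,-18] → .
    (4,7)@(9, 15): e=[6,44,-22] → .
  covered (4 px):
    . . . . . . . . . . . .
    . . . . . . . . . . . .
    . . . . . . . . . . . .
    . . . . . . . X . . . .
    . . . . . . X . . . . .
    . . . . . X . . . . . .
    . . . . X . . . . . . .
    . . . . . . . . . . . .
T1:
  2·area = 28  (B↔C swapped to make it positive)
  edge (20, 4)→(10, 10): d=(-10,6) right/bottom  bias=-1
  edge (10, 10)→(22, 0): d=(12,-10) top-left  bias=+0
  edge (22, 0)→(20, 4): d=(-2,4) right/bottom  bias=-1
    (10,0)@(21, 1): e=[24,2,2] → X
    (11,0)@(23, 1): e=[12,22,-6] → .
    (9,1)@(19, 3): e=[16,6,6] → X
    (10,1)@(21, 3): e=[4,26,-2] → .
    (8,2)@(17, 5): e=[8,10,10] → X
    (9,2)@(19, 5): e=[-4,30,2] → .
    (7,3)@(15, 7): e=[0,14,14] → .  [on edge]
    (8,3)@(17, 7): e=[-12,34,6] → .
    (2,6)@(5, 13): e=[0,-14,42] → .  [on edge]
  covered (3 px):
    . . . . . . . . . . X .
    . . . . . . . . . X . .
    . . . . . . . . X . . .
    . . . . . . . . . . . .
    . . . . . . . . . . . .
    . . . . . . . . . . . .
    . . . . . . . . . . . .
    . . . . . . . . . . . .

Final: 7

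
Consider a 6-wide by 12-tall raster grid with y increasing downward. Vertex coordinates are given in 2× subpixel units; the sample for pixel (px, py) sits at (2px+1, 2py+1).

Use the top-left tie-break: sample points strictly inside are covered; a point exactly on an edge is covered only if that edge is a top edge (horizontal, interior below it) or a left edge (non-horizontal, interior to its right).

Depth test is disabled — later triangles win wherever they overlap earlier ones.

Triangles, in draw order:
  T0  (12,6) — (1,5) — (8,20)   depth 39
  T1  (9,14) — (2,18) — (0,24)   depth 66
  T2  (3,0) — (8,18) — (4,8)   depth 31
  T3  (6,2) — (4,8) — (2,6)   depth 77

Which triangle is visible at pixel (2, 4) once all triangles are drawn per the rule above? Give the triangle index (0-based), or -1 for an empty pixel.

T0:
  2·area = 158  (B↔C swapped to make it positive)
  edge (12, 6)→(8, 20): d=(-4,14) right/bottom  bias=-1
  edge (8, 20)→(1, 5): d=(-7,-15) top-left  bias=+0
  edge (1, 5)→(12, 6): d=(11,1) right/bottom  bias=-1
    (0,2)@(1, 5): e=[158,0,0] → ·  [on edge]
    (1,3)@(3, 7): e=[122,16,20] → █
    (2,3)@(5, 7): e=[94,46,18] → █
    (3,3)@(7, 7): e=[66,76,16] → █
    (4,3)@(9, 7): e=[38,106,14] → █
    (5,3)@(11, 7): e=[10,136,12] → █
    (1,4)@(3, 9): e=[114,2,42] → █
    (1,5)@(3, 11): e=[106,-12,64] → ·
    (2,5)@(5, 11): e=[78,18,62] → █
    (5,5)@(11, 11): e=[-6,108,56] → ·
    (2,6)@(5, 13): e=[70,4,84] → █
    (5,6)@(11, 13): e=[-14,94,78] → ·
  covered (19 px):
    · · · · · ·
    · · · · · ·
    · · · · · ·
    · █ █ █ █ █
    · █ █ █ █ █
    · · █ █ █ ·
    · · █ █ █ ·
    · · · █ █ ·
    · · · █ · ·
    · · · · · ·
    · · · · · ·
    · · · · · ·
T1:
  2·area = 34  (B↔C swapped to make it positive)
  edge (9, 14)→(0, 24): d=(-9,10) right/bottom  bias=-1
  edge (0, 24)→(2, 18): d=(2,-6) top-left  bias=+0
  edge (2, 18)→(9, 14): d=(7,-4) top-left  bias=+0
    (3,1)@(7, 3): e=[119,0,-85] → ·  [on edge]
    (2,4)@(5, 9): e=[85,0,-51] → ·  [on edge]
    (1,7)@(3, 15): e=[51,0,-17] → ·  [on edge]
    (2,8)@(5, 17): e=[13,16,5] → █
    (3,8)@(7, 17): e=[-7,28,13] → ·
    (1,9)@(3, 19): e=[15,8,11] → █
    (2,9)@(5, 19): e=[-5,20,19] → ·
    (0,10)@(1, 21): e=[17,0,17] → █  [on edge]
    (1,10)@(3, 21): e=[-3,12,25] → ·
    (0,11)@(1, 23): e=[-1,4,31] → ·
  covered (3 px):
    · · · · · ·
    · · · · · ·
    · · · · · ·
    · · · · · ·
    · · · · · ·
    · · · · · ·
    · · · · · ·
    · · · · · ·
    · · █ · · ·
    · █ · · · ·
    █ · · · · ·
    · · · · · ·
T2:
  2·area = 22
  edge (3, 0)→(8, 18): d=(5,18) right/bottom  bias=-1
  edge (8, 18)→(4, 8): d=(-4,-10) top-left  bias=+0
  edge (4, 8)→(3, 0): d=(-1,-8) top-left  bias=+0
    (2,4)@(5, 9): e=[9,6,7] → █
    (3,4)@(7, 9): e=[-27,26,23] → ·
    (2,5)@(5, 11): e=[19,-2,5] → ·
    (3,7)@(7, 15): e=[3,2,17] → █
    (4,7)@(9, 15): e=[-33,22,33] → ·
    (3,8)@(7, 17): e=[13,-6,15] → ·
  covered (2 px):
    · · · · · ·
    · · · · · ·
    · · · · · ·
    · · · · · ·
    · · █ · · ·
    · · · · · ·
    · · · · · ·
    · · · █ · ·
    · · · · · ·
    · · · · · ·
    · · · · · ·
    · · · · · ·
T3:
  2·area = 16
  edge (6, 2)→(4, 8): d=(-2,6) right/bottom  bias=-1
  edge (4, 8)→(2, 6): d=(-2,-2) top-left  bias=+0
  edge (2, 6)→(6, 2): d=(4,-4) top-left  bias=+0
    (3,0)@(7, 1): e=[-4,20,0] → ·  [on edge]
    (2,1)@(5, 3): e=[4,12,0] → █  [on edge]
    (3,1)@(7, 3): e=[-8,16,8] → ·
    (0,2)@(1, 5): e=[24,0,-8] → ·  [on edge]
    (1,2)@(3, 5): e=[12,4,0] → █  [on edge]
    (2,2)@(5, 5): e=[0,8,8] → ·  [on edge]
    (0,3)@(1, 7): e=[20,-4,0] → ·  [on edge]
    (1,3)@(3, 7): e=[8,0,8] → █  [on edge]
    (2,3)@(5, 7): e=[-4,4,16] → ·
    (1,4)@(3, 9): e=[4,-4,16] → ·
    (2,4)@(5, 9): e=[-8,0,24] → ·  [on edge]
    (1,5)@(3, 11): e=[0,-8,24] → ·  [on edge]
    (3,5)@(7, 11): e=[-24,0,40] → ·  [on edge]
    (4,6)@(9, 13): e=[-40,0,56] → ·  [on edge]
    (5,7)@(11, 15): e=[-56,0,72] → ·  [on edge]
    (0,8)@(1, 17): e=[0,-24,40] → ·  [on edge]
  covered (3 px):
    · · · · · ·
    · · █ · · ·
    · █ · · · ·
    · █ · · · ·
    · · · · · ·
    · · · · · ·
    · · · · · ·
    · · · · · ·
    · · · · · ·
    · · · · · ·
    · · · · · ·
    · · · · · ·

Z-buffer (winner per pixel, '.' = empty):
  . . . . . .
  . . 3 . . .
  . 3 . . . .
  . 3 0 0 0 0
  . 0 2 0 0 0
  . . 0 0 0 .
  . . 0 0 0 .
  . . . 2 0 .
  . . 1 0 . .
  . 1 . . . .
  1 . . . . .
  . . . . . .

Final: 2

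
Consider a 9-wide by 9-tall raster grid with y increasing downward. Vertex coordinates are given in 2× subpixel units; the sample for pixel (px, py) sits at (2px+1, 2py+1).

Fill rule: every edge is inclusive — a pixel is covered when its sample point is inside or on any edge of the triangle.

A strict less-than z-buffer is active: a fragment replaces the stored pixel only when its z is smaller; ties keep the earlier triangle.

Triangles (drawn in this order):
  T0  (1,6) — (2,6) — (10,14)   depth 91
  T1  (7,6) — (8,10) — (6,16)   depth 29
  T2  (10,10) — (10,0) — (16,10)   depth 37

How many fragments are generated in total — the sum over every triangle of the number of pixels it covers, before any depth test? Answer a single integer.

T0:
  2·area = 8
  edge (1, 6)→(2, 6): d=(1,0) inclusive
  edge (2, 6)→(10, 14): d=(8,8) inclusive
  edge (10, 14)→(1, 6): d=(-9,-8) inclusive
    (0,2)@(1, 5): e=[-1,0,9] → .  [on edge]
    (1,3)@(3, 7): e=[1,0,7] → X  [on edge]
    (2,3)@(5, 7): e=[1,-16,23] → .
    (1,4)@(3, 9): e=[3,16,-11] → .
    (2,4)@(5, 9): e=[3,0,5] → X  [on edge]
    (3,4)@(7, 9): e=[3,-16,21] → .
    (2,5)@(5, 11): e=[5,16,-13] → .
    (3,5)@(7, 11): e=[5,0,3] → X  [on edge]
    (4,5)@(9, 11): e=[5,-16,19] → .
    (3,6)@(7, 13): e=[7,16,-15] → .
    (4,6)@(9, 13): e=[7,0,1] → X  [on edge]
    (5,6)@(11, 13): e=[7,-16,17] → .
    (5,7)@(11, 15): e=[9,0,-1] → .  [on edge]
    (6,8)@(13, 17): e=[11,0,-3] → .  [on edge]
  covered (4 px):
    . . . . . . . . .
    . . . . . . . . .
    . . . . . . . . .
    . X . . . . . . .
    . . X . . . . . .
    . . . X . . . . .
    . . . . X . . . .
    . . . . . . . . .
    . . . . . . . . .
T1:
  2·area = 14
  edge (7, 6)→(8, 10): d=(1,4) inclusive
  edge (8, 10)→(6, 16): d=(-2,6) inclusive
  edge (6, 16)→(7, 6): d=(1,-10) inclusive
    (5,0)@(11, 1): e=[-21,0,35] → .  [on edge]
    (3,3)@(7, 7): e=[1,12,1] → X
    (4,3)@(9, 7): e=[-7,0,21] → .  [on edge]
    (3,4)@(7, 9): e=[3,8,3] → X
    (4,4)@(9, 9): e=[-5,-4,23] → .
    (3,5)@(7, 11): e=[5,4,5] → X
    (4,5)@(9, 11): e=[-3,-8,25] → .
    (3,6)@(7, 13): e=[7,0,7] → X  [on edge]
    (4,6)@(9, 13): e=[-1,-12,27] → .
    (3,7)@(7, 15): e=[9,-4,9] → .
  covered (4 px):
    . . . . . . . . .
    . . . . . . . . .
    . . . . . . . . .
    . . . X . . . . .
    . . . X . . . . .
    . . . X . . . . .
    . . . X . . . . .
    . . . . . . . . .
    . . . . . . . . .
T2:
  2·area = 60
  edge (10, 10)→(10, 0): d=(0,-10) inclusive
  edge (10, 0)→(16, 10): d=(6,10) inclusive
  edge (16, 10)→(10, 10): d=(-6,0) inclusive
    (5,1)@(11, 3): e=[10,8,42] → X
    (6,1)@(13, 3): e=[30,-12,42] → .
    (5,2)@(11, 5): e=[10,20,30] → X
    (6,2)@(13, 5): e=[30,0,30] → X  [on edge]
    (7,2)@(15, 5): e=[50,-20,30] → .
    (5,3)@(11, 7): e=[10,32,18] → X
    (7,3)@(15, 7): e=[50,-8,18] → .
    (5,4)@(11, 9): e=[10,44,6] → X
    (7,4)@(15, 9): e=[50,4,6] → X
    (8,4)@(17, 9): e=[70,-16,6] → .
    (5,5)@(11, 11): e=[10,56,-6] → .
    (6,5)@(13, 11): e=[30,36,-6] → .
  covered (8 px):
    . . . . . . . . .
    . . . . . X . . .
    . . . . . X X . .
    . . . . . X X . .
    . . . . . X X X .
    . . . . . . . . .
    . . . . . . . . .
    . . . . . . . . .
    . . . . . . . . .

Result: 16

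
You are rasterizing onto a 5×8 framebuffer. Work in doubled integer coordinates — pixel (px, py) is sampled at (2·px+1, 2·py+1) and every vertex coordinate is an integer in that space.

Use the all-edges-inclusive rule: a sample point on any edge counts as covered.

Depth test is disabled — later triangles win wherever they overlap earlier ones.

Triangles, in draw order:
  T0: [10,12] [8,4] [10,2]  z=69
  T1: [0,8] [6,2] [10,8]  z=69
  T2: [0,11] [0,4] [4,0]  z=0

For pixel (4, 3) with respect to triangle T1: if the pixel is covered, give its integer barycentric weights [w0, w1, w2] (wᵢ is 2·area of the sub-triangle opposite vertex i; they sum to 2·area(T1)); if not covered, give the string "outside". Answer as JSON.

T0:
  2·area = 20
  edge (10, 12)→(8, 4): d=(-2,-8) inclusive
  edge (8, 4)→(10, 2): d=(2,-2) inclusive
  edge (10, 2)→(10, 12): d=(0,10) inclusive
    (4,1)@(9, 3): e=[10,0,10] → #  [on edge]
    (3,2)@(7, 5): e=[-10,0,30] → ·  [on edge]
    (4,2)@(9, 5): e=[6,4,10] → #
    (2,3)@(5, 7): e=[-30,0,50] → ·  [on edge]
    (4,3)@(9, 7): e=[2,8,10] → #
    (1,4)@(3, 9): e=[-50,0,70] → ·  [on edge]
    (4,4)@(9, 9): e=[-2,12,10] → ·
    (0,5)@(1, 11): e=[-70,0,90] → ·  [on edge]
  covered (3 px):
    · · · · ·
    · · · · #
    · · · · #
    · · · · #
    · · · · ·
    · · · · ·
    · · · · ·
    · · · · ·
T1:
  2·area = 60
  edge (0, 8)→(6, 2): d=(6,-6) inclusive
  edge (6, 2)→(10, 8): d=(4,6) inclusive
  edge (10, 8)→(0, 8): d=(-10,0) inclusive
    (3,0)@(7, 1): e=[0,-10,70] → ·  [on edge]
    (2,1)@(5, 3): e=[0,10,50] → #  [on edge]
    (3,1)@(7, 3): e=[12,-2,50] → ·
    (1,2)@(3, 5): e=[0,30,30] → #  [on edge]
    (3,2)@(7, 5): e=[24,6,30] → #
    (4,2)@(9, 5): e=[36,-6,30] → ·
    (0,3)@(1, 7): e=[0,50,10] → #  [on edge]
    (4,3)@(9, 7): e=[48,2,10] → #
    (0,4)@(1, 9): e=[12,58,-10] → ·
    (1,4)@(3, 9): e=[24,46,-10] → ·
    (2,4)@(5, 9): e=[36,34,-10] → ·
    (3,4)@(7, 9): e=[48,22,-10] → ·
  covered (9 px):
    · · · · ·
    · · # · ·
    · # # # ·
    # # # # #
    · · · · ·
    · · · · ·
    · · · · ·
    · · · · ·
T2:
  2·area = 28
  edge (0, 11)→(0, 4): d=(0,-7) inclusive
  edge (0, 4)→(4, 0): d=(4,-4) inclusive
  edge (4, 0)→(0, 11): d=(-4,11) inclusive
    (1,0)@(3, 1): e=[21,0,7] → #  [on edge]
    (2,0)@(5, 1): e=[35,8,-15] → ·
    (0,1)@(1, 3): e=[7,0,21] → #  [on edge]
    (1,1)@(3, 3): e=[21,8,-1] → ·
    (0,2)@(1, 5): e=[7,8,13] → #
    (1,2)@(3, 5): e=[21,16,-9] → ·
    (0,3)@(1, 7): e=[7,16,5] → #
    (1,3)@(3, 7): e=[21,24,-17] → ·
    (0,4)@(1, 9): e=[7,24,-3] → ·
  covered (4 px):
    · # · · ·
    # · · · ·
    # · · · ·
    # · · · ·
    · · · · ·
    · · · · ·
    · · · · ·
    · · · · ·

Final: [2,10,48]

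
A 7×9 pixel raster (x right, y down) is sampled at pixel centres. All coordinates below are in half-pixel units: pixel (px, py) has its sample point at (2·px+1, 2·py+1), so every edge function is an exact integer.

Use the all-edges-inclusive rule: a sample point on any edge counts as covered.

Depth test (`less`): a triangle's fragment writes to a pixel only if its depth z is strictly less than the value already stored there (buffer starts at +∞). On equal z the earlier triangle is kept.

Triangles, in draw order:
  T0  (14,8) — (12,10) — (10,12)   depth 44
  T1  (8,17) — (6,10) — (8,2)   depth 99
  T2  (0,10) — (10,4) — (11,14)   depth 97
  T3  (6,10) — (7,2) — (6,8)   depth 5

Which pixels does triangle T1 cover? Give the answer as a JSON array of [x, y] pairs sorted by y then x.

T0:
  degenerate (2·area = 0) — covers nothing
T1:
  2·area = 30
  edge (8, 17)→(6, 10): d=(-2,-7) inclusive
  edge (6, 10)→(8, 2): d=(2,-8) inclusive
  edge (8, 2)→(8, 17): d=(0,15) inclusive
    (3,3)@(7, 7): e=[13,2,15] → #
    (4,3)@(9, 7): e=[27,18,-15] → ·
    (3,4)@(7, 9): e=[9,6,15] → #
    (4,4)@(9, 9): e=[23,22,-15] → ·
    (3,5)@(7, 11): e=[5,10,15] → #
    (4,5)@(9, 11): e=[19,26,-15] → ·
    (3,6)@(7, 13): e=[1,14,15] → #
    (4,6)@(9, 13): e=[15,30,-15] → ·
    (3,7)@(7, 15): e=[-3,18,15] → ·
  covered (4 px):
    · · · · · · ·
    · · · · · · ·
    · · · · · · ·
    · · · # · · ·
    · · · # · · ·
    · · · # · · ·
    · · · # · · ·
    · · · · · · ·
    · · · · · · ·
T2:
  2·area = 106
  edge (0, 10)→(10, 4): d=(10,-6) inclusive
  edge (10, 4)→(11, 14): d=(1,10) inclusive
  edge (11, 14)→(0, 10): d=(-11,-4) inclusive
    (4,2)@(9, 5): e=[4,11,91] → #
    (5,2)@(11, 5): e=[16,-9,99] → ·
    (2,3)@(5, 7): e=[0,53,53] → #  [on edge]
    (3,3)@(7, 7): e=[12,33,61] → #
    (5,3)@(11, 7): e=[36,-7,77] → ·
    (1,4)@(3, 9): e=[8,75,23] → #
    (5,4)@(11, 9): e=[56,-5,55] → ·
    (1,5)@(3, 11): e=[28,77,1] → #
    (5,5)@(11, 11): e=[76,-3,33] → ·
    (1,6)@(3, 13): e=[48,79,-21] → ·
    (2,6)@(5, 13): e=[60,59,-13] → ·
    (3,6)@(7, 13): e=[72,39,-5] → ·
  covered (13 px):
    · · · · · · ·
    · · · · · · ·
    · · · · # · ·
    · · # # # · ·
    · # # # # · ·
    · # # # # · ·
    · · · · # · ·
    · · · · · · ·
    · · · · · · ·
T3:
  2·area = 2  (B↔C swapped to make it positive)
  edge (6, 10)→(6, 8): d=(0,-2) inclusive
  edge (6, 8)→(7, 2): d=(1,-6) inclusive
  edge (7, 2)→(6, 10): d=(-1,8) inclusive
  covered (0 px):
    · · · · · · ·
    · · · · · · ·
    · · · · · · ·
    · · · · · · ·
    · · · · · · ·
    · · · · · · ·
    · · · · · · ·
    · · · · · · ·
    · · · · · · ·

Result: [[3,3],[3,4],[3,5],[3,6]]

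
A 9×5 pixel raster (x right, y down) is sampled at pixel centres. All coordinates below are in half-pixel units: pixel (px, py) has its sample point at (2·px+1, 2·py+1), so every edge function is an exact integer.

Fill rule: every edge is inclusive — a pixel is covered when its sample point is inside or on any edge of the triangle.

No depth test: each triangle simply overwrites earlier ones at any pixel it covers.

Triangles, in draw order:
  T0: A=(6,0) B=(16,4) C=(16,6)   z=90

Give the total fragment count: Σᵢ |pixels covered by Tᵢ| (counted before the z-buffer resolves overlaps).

T0:
  2·area = 20
  edge (6, 0)→(16, 4): d=(10,4) inclusive
  edge (16, 4)→(16, 6): d=(0,2) inclusive
  edge (16, 6)→(6, 0): d=(-10,-6) inclusive
    (5,1)@(11, 3): e=[10,10,0] → X  [on edge]
    (6,1)@(13, 3): e=[2,6,12] → X
    (7,1)@(15, 3): e=[-6,2,24] → .
    (5,2)@(11, 5): e=[30,10,-20] → .
    (6,2)@(13, 5): e=[22,6,-8] → .
    (7,2)@(15, 5): e=[14,2,4] → X
    (8,2)@(17, 5): e=[6,-2,16] → .
    (7,3)@(15, 7): e=[34,2,-16] → .
  covered (3 px):
    . . . . . . . . .
    . . . . . X X . .
    . . . . . . . X .
    . . . . . . . . .
    . . . . . . . . .

Final: 3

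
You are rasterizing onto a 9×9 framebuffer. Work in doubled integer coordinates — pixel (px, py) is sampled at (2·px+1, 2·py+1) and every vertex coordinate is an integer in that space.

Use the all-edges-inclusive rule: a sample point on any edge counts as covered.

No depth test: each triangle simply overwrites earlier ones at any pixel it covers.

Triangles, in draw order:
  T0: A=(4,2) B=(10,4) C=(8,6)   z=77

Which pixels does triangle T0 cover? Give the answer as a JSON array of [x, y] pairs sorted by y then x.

T0:
  2·area = 16
  edge (4, 2)→(10, 4): d=(6,2) inclusive
  edge (10, 4)→(8, 6): d=(-2,2) inclusive
  edge (8, 6)→(4, 2): d=(-4,-4) inclusive
    (0,0)@(1, 1): e=[0,24,-8] → .  [on edge]
    (1,0)@(3, 1): e=[-4,20,0] → .  [on edge]
    (6,0)@(13, 1): e=[-24,0,40] → .  [on edge]
    (2,1)@(5, 3): e=[4,12,0] → X  [on edge]
    (3,1)@(7, 3): e=[0,8,8] → X  [on edge]
    (4,1)@(9, 3): e=[-4,4,16] → .
    (5,1)@(11, 3): e=[-8,0,24] → .  [on edge]
    (2,2)@(5, 5): e=[16,8,-8] → .
    (3,2)@(7, 5): e=[12,4,0] → X  [on edge]
    (4,2)@(9, 5): e=[8,0,8] → X  [on edge]
    (5,2)@(11, 5): e=[4,-4,16] → .
    (6,2)@(13, 5): e=[0,-8,24] → .  [on edge]
    (3,3)@(7, 7): e=[24,0,-8] → .  [on edge]
    (4,3)@(9, 7): e=[20,-4,0] → .  [on edge]
    (2,4)@(5, 9): e=[40,0,-24] → .  [on edge]
    (5,4)@(11, 9): e=[28,-12,0] → .  [on edge]
    (1,5)@(3, 11): e=[56,0,-40] → .  [on edge]
    (6,5)@(13, 11): e=[36,-20,0] → .  [on edge]
    (0,6)@(1, 13): e=[72,0,-56] → .  [on edge]
    (7,6)@(15, 13): e=[44,-28,0] → .  [on edge]
    (8,7)@(17, 15): e=[52,-36,0] → .  [on edge]
  covered (4 px):
    . . . . . . . . .
    . . X X . . . . .
    . . . X X . . . .
    . . . . . . . . .
    . . . . . . . . .
    . . . . . . . . .
    . . . . . . . . .
    . . . . . . . . .
    . . . . . . . . .

Result: [[2,1],[3,1],[3,2],[4,2]]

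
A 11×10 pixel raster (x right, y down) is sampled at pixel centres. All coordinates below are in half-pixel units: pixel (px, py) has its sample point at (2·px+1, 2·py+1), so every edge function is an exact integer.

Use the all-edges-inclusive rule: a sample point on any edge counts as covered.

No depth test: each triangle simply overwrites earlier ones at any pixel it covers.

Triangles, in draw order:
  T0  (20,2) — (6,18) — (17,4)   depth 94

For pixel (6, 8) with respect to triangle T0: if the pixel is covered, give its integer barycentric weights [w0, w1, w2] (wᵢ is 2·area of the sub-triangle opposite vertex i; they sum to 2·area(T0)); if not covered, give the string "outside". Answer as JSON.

T0:
  2·area = 20
  edge (20, 2)→(6, 18): d=(-14,16) inclusive
  edge (6, 18)→(17, 4): d=(11,-14) inclusive
  edge (17, 4)→(20, 2): d=(3,-2) inclusive
    (9,1)@(19, 3): e=[2,17,1] → X
    (10,1)@(21, 3): e=[-30,45,5] → .
    (8,2)@(17, 5): e=[6,11,3] → X
    (9,2)@(19, 5): e=[-26,39,7] → .
    (7,3)@(15, 7): e=[10,5,5] → X
    (8,3)@(17, 7): e=[-22,33,9] → .
    (7,4)@(15, 9): e=[-18,27,11] → .
  covered (3 px):
    . . . . . . . . . . .
    . . . . . . . . . X .
    . . . . . . . . X . .
    . . . . . . . X . . .
    . . . . . . . . . . .
    . . . . . . . . . . .
    . . . . . . . . . . .
    . . . . . . . . . . .
    . . . . . . . . . . .
    . . . . . . . . . . .

Final: "outside"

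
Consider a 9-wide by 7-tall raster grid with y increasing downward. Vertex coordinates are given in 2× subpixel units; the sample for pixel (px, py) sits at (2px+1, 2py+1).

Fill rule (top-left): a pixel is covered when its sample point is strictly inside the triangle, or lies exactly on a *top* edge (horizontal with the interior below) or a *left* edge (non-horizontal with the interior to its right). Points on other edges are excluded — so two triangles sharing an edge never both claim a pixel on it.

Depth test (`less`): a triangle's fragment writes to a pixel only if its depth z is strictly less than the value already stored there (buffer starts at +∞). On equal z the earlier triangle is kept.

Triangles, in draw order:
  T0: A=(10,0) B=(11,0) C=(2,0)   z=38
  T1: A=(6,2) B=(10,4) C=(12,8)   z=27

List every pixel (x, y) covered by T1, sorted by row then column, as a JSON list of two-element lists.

T0:
  degenerate (2·area = 0) — covers nothing
T1:
  2·area = 12
  edge (6, 2)→(10, 4): d=(4,2) right/bottom  bias=-1
  edge (10, 4)→(12, 8): d=(2,4) right/bottom  bias=-1
  edge (12, 8)→(6, 2): d=(-6,-6) top-left  bias=+0
    (2,0)@(5, 1): e=[-2,14,0] → .  [on edge]
    (3,1)@(7, 3): e=[2,10,0] → X  [on edge]
    (4,1)@(9, 3): e=[-2,2,12] → .
    (3,2)@(7, 5): e=[10,14,-12] → .
    (4,2)@(9, 5): e=[6,6,0] → X  [on edge]
    (5,2)@(11, 5): e=[2,-2,12] → .
    (4,3)@(9, 7): e=[14,10,-12] → .
    (5,3)@(11, 7): e=[10,2,0] → X  [on edge]
    (6,3)@(13, 7): e=[6,-6,12] → .
    (5,4)@(11, 9): e=[18,6,-12] → .
    (6,4)@(13, 9): e=[14,-2,0] → .  [on edge]
    (7,5)@(15, 11): e=[18,-6,0] → .  [on edge]
    (8,6)@(17, 13): e=[22,-10,0] → .  [on edge]
  covered (3 px):
    . . . . . . . . .
    . . . X . . . . .
    . . . . X . . . .
    . . . . . X . . .
    . . . . . . . . .
    . . . . . . . . .
    . . . . . . . . .

Final: [[3,1],[4,2],[5,3]]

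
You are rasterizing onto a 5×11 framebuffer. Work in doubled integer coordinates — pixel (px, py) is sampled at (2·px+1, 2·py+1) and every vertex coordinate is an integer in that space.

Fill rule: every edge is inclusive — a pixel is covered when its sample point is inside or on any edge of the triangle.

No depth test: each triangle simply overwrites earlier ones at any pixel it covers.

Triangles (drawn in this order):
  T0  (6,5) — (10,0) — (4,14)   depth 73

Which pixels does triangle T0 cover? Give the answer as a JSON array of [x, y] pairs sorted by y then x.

T0:
  2·area = 26
  edge (6, 5)→(10, 0): d=(4,-5) inclusive
  edge (10, 0)→(4, 14): d=(-6,14) inclusive
  edge (4, 14)→(6, 5): d=(2,-9) inclusive
    (3,2)@(7, 5): e=[5,12,9] → #
    (4,2)@(9, 5): e=[15,-16,27] → ·
    (3,3)@(7, 7): e=[13,0,13] → #  [on edge]
    (4,3)@(9, 7): e=[23,-28,31] → ·
    (3,4)@(7, 9): e=[21,-12,17] → ·
    (2,5)@(5, 11): e=[19,4,3] → #
    (3,5)@(7, 11): e=[29,-24,21] → ·
    (2,6)@(5, 13): e=[27,-8,7] → ·
    (0,10)@(1, 21): e=[39,0,-13] → ·  [on edge]
  covered (3 px):
    · · · · ·
    · · · · ·
    · · · # ·
    · · · # ·
    · · · · ·
    · · # · ·
    · · · · ·
    · · · · ·
    · · · · ·
    · · · · ·
    · · · · ·

Result: [[3,2],[3,3],[2,5]]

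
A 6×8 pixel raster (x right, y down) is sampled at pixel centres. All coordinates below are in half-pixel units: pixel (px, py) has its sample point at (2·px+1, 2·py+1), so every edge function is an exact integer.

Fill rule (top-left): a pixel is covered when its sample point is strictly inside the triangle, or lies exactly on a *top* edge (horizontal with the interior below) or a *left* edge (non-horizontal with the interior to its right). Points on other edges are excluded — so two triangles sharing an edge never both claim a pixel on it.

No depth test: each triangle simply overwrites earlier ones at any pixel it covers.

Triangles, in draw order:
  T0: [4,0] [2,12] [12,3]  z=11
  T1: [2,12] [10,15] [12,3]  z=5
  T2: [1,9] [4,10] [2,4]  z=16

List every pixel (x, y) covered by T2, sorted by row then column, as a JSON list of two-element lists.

T0:
  2·area = 102  (B↔C swapped to make it positive)
  edge (4, 0)→(12, 3): d=(8,3) right/bottom  bias=-1
  edge (12, 3)→(2, 12): d=(-10,9) right/bottom  bias=-1
  edge (2, 12)→(4, 0): d=(2,-12) top-left  bias=+0
    (2,0)@(5, 1): e=[5,83,14] → X
    (3,0)@(7, 1): e=[-1,65,38] → .
    (2,1)@(5, 3): e=[21,63,18] → X
    (3,1)@(7, 3): e=[15,45,42] → X
    (4,1)@(9, 3): e=[9,27,66] → X
    (5,1)@(11, 3): e=[3,9,90] → X
    (2,2)@(5, 5): e=[37,43,22] → X
    (5,2)@(11, 5): e=[19,-11,94] → .
    (1,3)@(3, 7): e=[59,41,2] → X
    (4,3)@(9, 7): e=[41,-13,74] → .
    (1,4)@(3, 9): e=[75,21,6] → X
    (3,4)@(7, 9): e=[63,-15,54] → .
  covered (14 px):
    . . X . . .
    . . X X X X
    . . X X X .
    . X X X . .
    . X X . . .
    . X . . . .
    . . . . . .
    . . . . . .
T1:
  2·area = 102  (B↔C swapped to make it positive)
  edge (2, 12)→(12, 3): d=(10,-9) top-left  bias=+0
  edge (12, 3)→(10, 15): d=(-2,12) right/bottom  bias=-1
  edge (10, 15)→(2, 12): d=(-8,-3) top-left  bias=+0
    (5,2)@(11, 5): e=[11,8,83] → X
    (4,3)@(9, 7): e=[13,28,61] → X
    (3,4)@(7, 9): e=[15,48,39] → X
    (5,4)@(11, 9): e=[51,0,51] → .  [on edge]
    (2,5)@(5, 11): e=[17,68,17] → X
    (5,5)@(11, 11): e=[71,-4,35] → .
    (2,6)@(5, 13): e=[37,64,1] → X
    (5,6)@(11, 13): e=[91,-8,19] → .
    (2,7)@(5, 15): e=[57,60,-15] → .
    (3,7)@(7, 15): e=[75,36,-9] → .
    (4,7)@(9, 15): e=[93,12,-3] → .
  covered (11 px):
    . . . . . .
    . . . . . .
    . . . . . X
    . . . . X X
    . . . X X .
    . . X X X .
    . . X X X .
    . . . . . .
T2:
  2·area = 16  (B↔C swapped to make it positive)
  edge (1, 9)→(2, 4): d=(1,-5) top-left  bias=+0
  edge (2, 4)→(4, 10): d=(2,6) right/bottom  bias=-1
  edge (4, 10)→(1, 9): d=(-3,-1) top-left  bias=+0
    (0,0)@(1, 1): e=[-8,0,24] → .  [on edge]
    (1,3)@(3, 7): e=[8,0,8] → .  [on edge]
    (0,4)@(1, 9): e=[0,16,0] → X  [on edge]
    (1,4)@(3, 9): e=[10,4,2] → X
    (2,4)@(5, 9): e=[20,-8,4] → .
    (0,5)@(1, 11): e=[2,20,-6] → .
    (1,5)@(3, 11): e=[12,8,-4] → .
    (3,5)@(7, 11): e=[32,-16,0] → .  [on edge]
    (2,6)@(5, 13): e=[24,0,-8] → .  [on edge]
  covered (2 px):
    . . . . . .
    . . . . . .
    . . . . . .
    . . . . . .
    X X . . . .
    . . . . . .
    . . . . . .
    . . . . . .

Final: [[0,4],[1,4]]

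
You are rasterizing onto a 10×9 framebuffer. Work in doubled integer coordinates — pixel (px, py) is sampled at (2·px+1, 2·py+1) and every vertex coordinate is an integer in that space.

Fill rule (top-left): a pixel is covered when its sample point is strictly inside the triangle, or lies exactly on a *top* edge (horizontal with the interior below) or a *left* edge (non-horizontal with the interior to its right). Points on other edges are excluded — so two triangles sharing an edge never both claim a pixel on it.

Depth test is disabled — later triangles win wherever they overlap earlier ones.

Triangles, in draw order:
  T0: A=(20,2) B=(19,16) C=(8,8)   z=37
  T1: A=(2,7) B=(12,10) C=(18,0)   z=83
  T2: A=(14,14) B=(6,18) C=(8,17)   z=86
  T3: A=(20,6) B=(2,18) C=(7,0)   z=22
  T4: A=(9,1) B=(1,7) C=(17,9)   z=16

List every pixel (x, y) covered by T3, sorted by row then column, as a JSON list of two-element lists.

T0:
  2·area = 162
  edge (20, 2)→(19, 16): d=(-1,14) right/bottom  bias=-1
  edge (19, 16)→(8, 8): d=(-11,-8) top-left  bias=+0
  edge (8, 8)→(20, 2): d=(12,-6) top-left  bias=+0
    (9,1)@(19, 3): e=[13,143,6] → #
    (7,2)@(15, 5): e=[67,89,6] → #
    (8,2)@(17, 5): e=[39,105,18] → #
    (5,3)@(11, 7): e=[121,35,6] → #
    (6,3)@(13, 7): e=[93,51,18] → #
    (5,4)@(11, 9): e=[119,13,30] → #
    (5,5)@(11, 11): e=[117,-9,54] → ·
    (6,5)@(13, 11): e=[89,7,66] → #
    (6,6)@(13, 13): e=[87,-15,90] → ·
    (7,6)@(15, 13): e=[59,1,102] → #
    (7,7)@(15, 15): e=[57,-21,126] → ·
    (8,7)@(17, 15): e=[29,-5,138] → ·
  covered (22 px):
    · · · · · · · · · ·
    · · · · · · · · · #
    · · · · · · · # # #
    · · · · · # # # # #
    · · · · · # # # # #
    · · · · · · # # # #
    · · · · · · · # # #
    · · · · · · · · · #
    · · · · · · · · · ·
T1:
  2·area = 118  (B↔C swapped to make it positive)
  edge (2, 7)→(18, 0): d=(16,-7) top-left  bias=+0
  edge (18, 0)→(12, 10): d=(-6,10) right/bottom  bias=-1
  edge (12, 10)→(2, 7): d=(-10,-3) top-left  bias=+0
    (8,0)@(17, 1): e=[9,4,105] → #
    (9,0)@(19, 1): e=[23,-16,111] → ·
    (6,1)@(13, 3): e=[13,32,73] → #
    (7,1)@(15, 3): e=[27,12,79] → #
    (8,1)@(17, 3): e=[41,-8,85] → ·
    (3,2)@(7, 5): e=[3,80,35] → #
    (4,2)@(9, 5): e=[17,60,41] → #
    (5,2)@(11, 5): e=[31,40,47] → #
    (7,2)@(15, 5): e=[59,0,59] → ·  [on edge]
    (1,3)@(3, 7): e=[7,108,3] → #
    (2,3)@(5, 7): e=[21,88,9] → #
    (7,3)@(15, 7): e=[91,-12,39] → ·
    (4,7)@(9, 15): e=[177,0,-59] → ·  [on edge]
  covered (15 px):
    · · · · · · · · # ·
    · · · · · · # # · ·
    · · · # # # # · · ·
    · # # # # # # · · ·
    · · · · # # · · · ·
    · · · · · · · · · ·
    · · · · · · · · · ·
    · · · · · · · · · ·
    · · · · · · · · · ·
T2:
  degenerate (2·area = 0) — covers nothing
T3:
  2·area = 264
  edge (20, 6)→(2, 18): d=(-18,12) right/bottom  bias=-1
  edge (2, 18)→(7, 0): d=(5,-18) top-left  bias=+0
  edge (7, 0)→(20, 6): d=(13,6) right/bottom  bias=-1
    (3,0)@(7, 1): e=[246,5,13] → #
    (4,0)@(9, 1): e=[222,41,1] → #
    (5,0)@(11, 1): e=[198,77,-11] → ·
    (3,1)@(7, 3): e=[210,15,39] → #
    (5,1)@(11, 3): e=[162,87,15] → #
    (6,1)@(13, 3): e=[138,123,3] → #
    (7,1)@(15, 3): e=[114,159,-9] → ·
    (3,2)@(7, 5): e=[174,25,65] → #
    (7,2)@(15, 5): e=[78,169,17] → #
    (8,2)@(17, 5): e=[54,205,5] → #
    (9,2)@(19, 5): e=[30,241,-7] → ·
    (3,3)@(7, 7): e=[138,35,91] → #
  covered (34 px):
    · · · # # · · · · ·
    · · · # # # # · · ·
    · · · # # # # # # ·
    · · · # # # # # # ·
    · · # # # # # # · ·
    · · # # # # · · · ·
    · · # # # · · · · ·
    · # # · · · · · · ·
    · # · · · · · · · ·
T4:
  2·area = 112  (B↔C swapped to make it positive)
  edge (9, 1)→(17, 9): d=(8,8) right/bottom  bias=-1
  edge (17, 9)→(1, 7): d=(-16,-2) top-left  bias=+0
  edge (1, 7)→(9, 1): d=(8,-6) top-left  bias=+0
    (4,0)@(9, 1): e=[0,112,0] → ·  [on edge]
    (3,1)@(7, 3): e=[32,76,4] → #
    (4,1)@(9, 3): e=[16,80,16] → #
    (5,1)@(11, 3): e=[0,84,28] → ·  [on edge]
    (2,2)@(5, 5): e=[64,40,8] → #
    (5,2)@(11, 5): e=[16,52,44] → #
    (6,2)@(13, 5): e=[0,56,56] → ·  [on edge]
    (0,3)@(1, 7): e=[112,0,0] → #  [on edge]
    (1,3)@(3, 7): e=[96,4,12] → #
    (6,3)@(13, 7): e=[16,24,72] → #
    (7,3)@(15, 7): e=[0,28,84] → ·  [on edge]
    (0,4)@(1, 9): e=[128,-32,16] → ·
    (8,4)@(17, 9): e=[0,0,112] → ·  [on edge]
    (9,5)@(19, 11): e=[0,-28,140] → ·  [on edge]
  covered (13 px):
    · · · · · · · · · ·
    · · · # # · · · · ·
    · · # # # # · · · ·
    # # # # # # # · · ·
    · · · · · · · · · ·
    · · · · · · · · · ·
    · · · · · · · · · ·
    · · · · · · · · · ·
    · · · · · · · · · ·

Answer: [[3,0],[4,0],[3,1],[4,1],[5,1],[6,1],[3,2],[4,2],[5,2],[6,2],[7,2],[8,2],[3,3],[4,3],[5,3],[6,3],[7,3],[8,3],[2,4],[3,4],[4,4],[5,4],[6,4],[7,4],[2,5],[3,5],[4,5],[5,5],[2,6],[3,6],[4,6],[1,7],[2,7],[1,8]]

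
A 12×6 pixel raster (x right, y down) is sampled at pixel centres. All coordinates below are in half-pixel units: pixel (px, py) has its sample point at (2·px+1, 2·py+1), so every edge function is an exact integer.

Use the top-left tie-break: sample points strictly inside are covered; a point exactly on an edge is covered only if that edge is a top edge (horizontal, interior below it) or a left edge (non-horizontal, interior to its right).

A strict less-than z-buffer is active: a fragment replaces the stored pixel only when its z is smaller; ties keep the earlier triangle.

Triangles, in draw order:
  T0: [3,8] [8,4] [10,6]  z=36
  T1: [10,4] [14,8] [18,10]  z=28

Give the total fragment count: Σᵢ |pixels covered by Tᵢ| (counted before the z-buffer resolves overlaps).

T0:
  2·area = 18
  edge (3, 8)→(8, 4): d=(5,-4) top-left  bias=+0
  edge (8, 4)→(10, 6): d=(2,2) right/bottom  bias=-1
  edge (10, 6)→(3, 8): d=(-7,2) right/bottom  bias=-1
    (2,0)@(5, 1): e=[-27,0,45] → ·  [on edge]
    (3,1)@(7, 3): e=[-9,0,27] → ·  [on edge]
    (3,2)@(7, 5): e=[1,4,13] → #
    (4,2)@(9, 5): e=[9,0,9] → ·  [on edge]
    (2,3)@(5, 7): e=[3,12,3] → #
    (3,3)@(7, 7): e=[11,8,-1] → ·
    (5,3)@(11, 7): e=[27,0,-9] → ·  [on edge]
    (2,4)@(5, 9): e=[13,16,-11] → ·
    (6,4)@(13, 9): e=[45,0,-27] → ·  [on edge]
    (7,5)@(15, 11): e=[63,0,-45] → ·  [on edge]
  covered (2 px):
    · · · · · · · · · · · ·
    · · · · · · · · · · · ·
    · · · # · · · · · · · ·
    · · # · · · · · · · · ·
    · · · · · · · · · · · ·
    · · · · · · · · · · · ·
T1:
  2·area = 8  (B↔C swapped to make it positive)
  edge (10, 4)→(18, 10): d=(8,6) right/bottom  bias=-1
  edge (18, 10)→(14, 8): d=(-4,-2) top-left  bias=+0
  edge (14, 8)→(10, 4): d=(-4,-4) top-left  bias=+0
    (3,0)@(7, 1): e=[-6,14,0] → ·  [on edge]
    (4,1)@(9, 3): e=[-2,10,0] → ·  [on edge]
    (5,2)@(11, 5): e=[2,6,0] → #  [on edge]
    (6,2)@(13, 5): e=[-10,10,8] → ·
    (5,3)@(11, 7): e=[18,-2,-8] → ·
    (6,3)@(13, 7): e=[6,2,0] → #  [on edge]
    (7,3)@(15, 7): e=[-6,6,8] → ·
    (6,4)@(13, 9): e=[22,-6,-8] → ·
    (7,4)@(15, 9): e=[10,-2,0] → ·  [on edge]
    (8,5)@(17, 11): e=[14,-6,0] → ·  [on edge]
  covered (2 px):
    · · · · · · · · · · · ·
    · · · · · · · · · · · ·
    · · · · · # · · · · · ·
    · · · · · · # · · · · ·
    · · · · · · · · · · · ·
    · · · · · · · · · · · ·

Final: 4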